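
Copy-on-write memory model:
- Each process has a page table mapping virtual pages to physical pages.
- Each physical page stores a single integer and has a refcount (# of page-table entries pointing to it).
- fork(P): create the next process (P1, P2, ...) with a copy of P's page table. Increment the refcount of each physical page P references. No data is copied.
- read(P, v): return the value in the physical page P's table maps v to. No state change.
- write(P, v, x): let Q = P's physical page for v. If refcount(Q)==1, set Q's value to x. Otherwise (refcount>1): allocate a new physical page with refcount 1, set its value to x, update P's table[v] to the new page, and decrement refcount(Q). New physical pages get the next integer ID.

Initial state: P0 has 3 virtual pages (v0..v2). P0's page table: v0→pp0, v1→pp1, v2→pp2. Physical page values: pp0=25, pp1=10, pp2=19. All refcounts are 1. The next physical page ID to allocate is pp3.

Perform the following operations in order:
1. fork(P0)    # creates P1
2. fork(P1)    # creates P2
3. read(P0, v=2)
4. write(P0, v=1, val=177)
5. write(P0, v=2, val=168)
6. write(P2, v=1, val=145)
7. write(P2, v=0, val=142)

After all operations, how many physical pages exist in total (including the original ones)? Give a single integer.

Answer: 7

Derivation:
Op 1: fork(P0) -> P1. 3 ppages; refcounts: pp0:2 pp1:2 pp2:2
Op 2: fork(P1) -> P2. 3 ppages; refcounts: pp0:3 pp1:3 pp2:3
Op 3: read(P0, v2) -> 19. No state change.
Op 4: write(P0, v1, 177). refcount(pp1)=3>1 -> COPY to pp3. 4 ppages; refcounts: pp0:3 pp1:2 pp2:3 pp3:1
Op 5: write(P0, v2, 168). refcount(pp2)=3>1 -> COPY to pp4. 5 ppages; refcounts: pp0:3 pp1:2 pp2:2 pp3:1 pp4:1
Op 6: write(P2, v1, 145). refcount(pp1)=2>1 -> COPY to pp5. 6 ppages; refcounts: pp0:3 pp1:1 pp2:2 pp3:1 pp4:1 pp5:1
Op 7: write(P2, v0, 142). refcount(pp0)=3>1 -> COPY to pp6. 7 ppages; refcounts: pp0:2 pp1:1 pp2:2 pp3:1 pp4:1 pp5:1 pp6:1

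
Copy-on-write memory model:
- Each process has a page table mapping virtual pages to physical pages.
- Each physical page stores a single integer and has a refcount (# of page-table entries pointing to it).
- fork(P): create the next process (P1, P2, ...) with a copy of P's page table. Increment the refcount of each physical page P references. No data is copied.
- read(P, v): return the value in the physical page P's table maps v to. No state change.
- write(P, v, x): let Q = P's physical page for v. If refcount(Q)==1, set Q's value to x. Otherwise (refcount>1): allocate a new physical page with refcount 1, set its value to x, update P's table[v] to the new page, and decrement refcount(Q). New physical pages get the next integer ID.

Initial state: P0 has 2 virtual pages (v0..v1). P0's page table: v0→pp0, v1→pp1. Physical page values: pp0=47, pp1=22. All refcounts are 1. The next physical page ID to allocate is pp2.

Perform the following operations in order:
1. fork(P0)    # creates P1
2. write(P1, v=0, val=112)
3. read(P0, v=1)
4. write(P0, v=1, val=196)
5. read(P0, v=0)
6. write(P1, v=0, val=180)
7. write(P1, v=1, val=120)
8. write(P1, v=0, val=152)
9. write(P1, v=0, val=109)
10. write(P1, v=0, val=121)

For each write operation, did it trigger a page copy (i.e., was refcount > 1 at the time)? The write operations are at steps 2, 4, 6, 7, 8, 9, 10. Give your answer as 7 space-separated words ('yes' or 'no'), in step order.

Op 1: fork(P0) -> P1. 2 ppages; refcounts: pp0:2 pp1:2
Op 2: write(P1, v0, 112). refcount(pp0)=2>1 -> COPY to pp2. 3 ppages; refcounts: pp0:1 pp1:2 pp2:1
Op 3: read(P0, v1) -> 22. No state change.
Op 4: write(P0, v1, 196). refcount(pp1)=2>1 -> COPY to pp3. 4 ppages; refcounts: pp0:1 pp1:1 pp2:1 pp3:1
Op 5: read(P0, v0) -> 47. No state change.
Op 6: write(P1, v0, 180). refcount(pp2)=1 -> write in place. 4 ppages; refcounts: pp0:1 pp1:1 pp2:1 pp3:1
Op 7: write(P1, v1, 120). refcount(pp1)=1 -> write in place. 4 ppages; refcounts: pp0:1 pp1:1 pp2:1 pp3:1
Op 8: write(P1, v0, 152). refcount(pp2)=1 -> write in place. 4 ppages; refcounts: pp0:1 pp1:1 pp2:1 pp3:1
Op 9: write(P1, v0, 109). refcount(pp2)=1 -> write in place. 4 ppages; refcounts: pp0:1 pp1:1 pp2:1 pp3:1
Op 10: write(P1, v0, 121). refcount(pp2)=1 -> write in place. 4 ppages; refcounts: pp0:1 pp1:1 pp2:1 pp3:1

yes yes no no no no no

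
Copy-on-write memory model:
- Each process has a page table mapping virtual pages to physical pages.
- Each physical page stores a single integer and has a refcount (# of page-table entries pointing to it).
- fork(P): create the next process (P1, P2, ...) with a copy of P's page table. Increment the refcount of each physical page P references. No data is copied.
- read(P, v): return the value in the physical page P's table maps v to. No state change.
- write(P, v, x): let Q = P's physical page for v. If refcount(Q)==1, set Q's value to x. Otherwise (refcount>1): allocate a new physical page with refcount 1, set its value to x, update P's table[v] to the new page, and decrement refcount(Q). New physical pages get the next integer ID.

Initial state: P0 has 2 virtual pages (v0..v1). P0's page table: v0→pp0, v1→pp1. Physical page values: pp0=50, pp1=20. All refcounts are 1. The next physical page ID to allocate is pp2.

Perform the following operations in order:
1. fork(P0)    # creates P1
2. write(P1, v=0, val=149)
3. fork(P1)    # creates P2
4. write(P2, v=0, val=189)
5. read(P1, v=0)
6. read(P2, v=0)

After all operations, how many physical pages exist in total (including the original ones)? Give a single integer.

Answer: 4

Derivation:
Op 1: fork(P0) -> P1. 2 ppages; refcounts: pp0:2 pp1:2
Op 2: write(P1, v0, 149). refcount(pp0)=2>1 -> COPY to pp2. 3 ppages; refcounts: pp0:1 pp1:2 pp2:1
Op 3: fork(P1) -> P2. 3 ppages; refcounts: pp0:1 pp1:3 pp2:2
Op 4: write(P2, v0, 189). refcount(pp2)=2>1 -> COPY to pp3. 4 ppages; refcounts: pp0:1 pp1:3 pp2:1 pp3:1
Op 5: read(P1, v0) -> 149. No state change.
Op 6: read(P2, v0) -> 189. No state change.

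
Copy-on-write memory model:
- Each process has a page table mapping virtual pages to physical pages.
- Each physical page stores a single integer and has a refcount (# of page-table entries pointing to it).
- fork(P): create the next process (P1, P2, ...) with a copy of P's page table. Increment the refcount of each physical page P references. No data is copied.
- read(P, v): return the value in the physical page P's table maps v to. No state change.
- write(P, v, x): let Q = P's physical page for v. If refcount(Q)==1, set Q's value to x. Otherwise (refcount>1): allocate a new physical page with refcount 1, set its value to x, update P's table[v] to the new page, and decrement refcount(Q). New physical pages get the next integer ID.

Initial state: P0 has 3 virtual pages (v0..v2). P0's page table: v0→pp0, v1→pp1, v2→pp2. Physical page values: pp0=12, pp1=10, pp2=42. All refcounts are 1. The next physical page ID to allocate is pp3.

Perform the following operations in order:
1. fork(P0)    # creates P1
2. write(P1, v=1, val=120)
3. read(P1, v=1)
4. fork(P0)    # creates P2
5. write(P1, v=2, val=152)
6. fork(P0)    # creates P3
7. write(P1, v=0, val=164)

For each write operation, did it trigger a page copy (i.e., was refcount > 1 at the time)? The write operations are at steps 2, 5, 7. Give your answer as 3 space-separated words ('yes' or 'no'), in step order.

Op 1: fork(P0) -> P1. 3 ppages; refcounts: pp0:2 pp1:2 pp2:2
Op 2: write(P1, v1, 120). refcount(pp1)=2>1 -> COPY to pp3. 4 ppages; refcounts: pp0:2 pp1:1 pp2:2 pp3:1
Op 3: read(P1, v1) -> 120. No state change.
Op 4: fork(P0) -> P2. 4 ppages; refcounts: pp0:3 pp1:2 pp2:3 pp3:1
Op 5: write(P1, v2, 152). refcount(pp2)=3>1 -> COPY to pp4. 5 ppages; refcounts: pp0:3 pp1:2 pp2:2 pp3:1 pp4:1
Op 6: fork(P0) -> P3. 5 ppages; refcounts: pp0:4 pp1:3 pp2:3 pp3:1 pp4:1
Op 7: write(P1, v0, 164). refcount(pp0)=4>1 -> COPY to pp5. 6 ppages; refcounts: pp0:3 pp1:3 pp2:3 pp3:1 pp4:1 pp5:1

yes yes yes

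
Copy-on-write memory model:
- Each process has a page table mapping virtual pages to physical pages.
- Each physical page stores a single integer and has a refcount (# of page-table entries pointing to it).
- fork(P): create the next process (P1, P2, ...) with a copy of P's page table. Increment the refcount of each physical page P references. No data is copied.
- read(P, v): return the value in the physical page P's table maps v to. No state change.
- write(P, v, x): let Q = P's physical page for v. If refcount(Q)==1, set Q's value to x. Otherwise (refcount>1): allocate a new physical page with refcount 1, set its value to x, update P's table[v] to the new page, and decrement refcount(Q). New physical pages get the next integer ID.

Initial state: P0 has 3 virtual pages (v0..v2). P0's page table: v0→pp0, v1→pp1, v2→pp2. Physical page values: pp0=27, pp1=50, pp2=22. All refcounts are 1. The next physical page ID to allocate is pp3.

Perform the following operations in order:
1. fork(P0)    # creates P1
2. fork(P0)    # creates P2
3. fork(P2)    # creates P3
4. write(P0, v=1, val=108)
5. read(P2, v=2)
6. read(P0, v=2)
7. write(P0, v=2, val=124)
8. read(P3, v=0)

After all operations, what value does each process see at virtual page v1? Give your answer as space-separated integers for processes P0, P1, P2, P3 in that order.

Answer: 108 50 50 50

Derivation:
Op 1: fork(P0) -> P1. 3 ppages; refcounts: pp0:2 pp1:2 pp2:2
Op 2: fork(P0) -> P2. 3 ppages; refcounts: pp0:3 pp1:3 pp2:3
Op 3: fork(P2) -> P3. 3 ppages; refcounts: pp0:4 pp1:4 pp2:4
Op 4: write(P0, v1, 108). refcount(pp1)=4>1 -> COPY to pp3. 4 ppages; refcounts: pp0:4 pp1:3 pp2:4 pp3:1
Op 5: read(P2, v2) -> 22. No state change.
Op 6: read(P0, v2) -> 22. No state change.
Op 7: write(P0, v2, 124). refcount(pp2)=4>1 -> COPY to pp4. 5 ppages; refcounts: pp0:4 pp1:3 pp2:3 pp3:1 pp4:1
Op 8: read(P3, v0) -> 27. No state change.
P0: v1 -> pp3 = 108
P1: v1 -> pp1 = 50
P2: v1 -> pp1 = 50
P3: v1 -> pp1 = 50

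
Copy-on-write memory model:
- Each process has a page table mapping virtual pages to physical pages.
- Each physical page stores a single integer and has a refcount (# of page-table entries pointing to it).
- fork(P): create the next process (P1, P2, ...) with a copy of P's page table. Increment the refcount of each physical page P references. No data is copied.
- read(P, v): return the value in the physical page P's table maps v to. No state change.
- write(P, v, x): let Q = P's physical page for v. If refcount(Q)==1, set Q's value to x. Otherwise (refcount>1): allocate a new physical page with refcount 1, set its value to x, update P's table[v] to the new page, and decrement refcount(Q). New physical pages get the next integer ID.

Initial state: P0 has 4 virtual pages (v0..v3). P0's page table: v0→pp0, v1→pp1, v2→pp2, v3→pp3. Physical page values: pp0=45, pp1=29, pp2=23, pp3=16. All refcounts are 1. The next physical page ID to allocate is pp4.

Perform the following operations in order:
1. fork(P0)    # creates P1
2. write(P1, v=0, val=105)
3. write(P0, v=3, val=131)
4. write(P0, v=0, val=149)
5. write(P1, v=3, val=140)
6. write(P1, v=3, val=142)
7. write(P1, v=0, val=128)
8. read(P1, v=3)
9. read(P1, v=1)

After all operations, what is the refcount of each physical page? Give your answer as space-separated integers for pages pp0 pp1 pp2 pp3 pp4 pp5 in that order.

Answer: 1 2 2 1 1 1

Derivation:
Op 1: fork(P0) -> P1. 4 ppages; refcounts: pp0:2 pp1:2 pp2:2 pp3:2
Op 2: write(P1, v0, 105). refcount(pp0)=2>1 -> COPY to pp4. 5 ppages; refcounts: pp0:1 pp1:2 pp2:2 pp3:2 pp4:1
Op 3: write(P0, v3, 131). refcount(pp3)=2>1 -> COPY to pp5. 6 ppages; refcounts: pp0:1 pp1:2 pp2:2 pp3:1 pp4:1 pp5:1
Op 4: write(P0, v0, 149). refcount(pp0)=1 -> write in place. 6 ppages; refcounts: pp0:1 pp1:2 pp2:2 pp3:1 pp4:1 pp5:1
Op 5: write(P1, v3, 140). refcount(pp3)=1 -> write in place. 6 ppages; refcounts: pp0:1 pp1:2 pp2:2 pp3:1 pp4:1 pp5:1
Op 6: write(P1, v3, 142). refcount(pp3)=1 -> write in place. 6 ppages; refcounts: pp0:1 pp1:2 pp2:2 pp3:1 pp4:1 pp5:1
Op 7: write(P1, v0, 128). refcount(pp4)=1 -> write in place. 6 ppages; refcounts: pp0:1 pp1:2 pp2:2 pp3:1 pp4:1 pp5:1
Op 8: read(P1, v3) -> 142. No state change.
Op 9: read(P1, v1) -> 29. No state change.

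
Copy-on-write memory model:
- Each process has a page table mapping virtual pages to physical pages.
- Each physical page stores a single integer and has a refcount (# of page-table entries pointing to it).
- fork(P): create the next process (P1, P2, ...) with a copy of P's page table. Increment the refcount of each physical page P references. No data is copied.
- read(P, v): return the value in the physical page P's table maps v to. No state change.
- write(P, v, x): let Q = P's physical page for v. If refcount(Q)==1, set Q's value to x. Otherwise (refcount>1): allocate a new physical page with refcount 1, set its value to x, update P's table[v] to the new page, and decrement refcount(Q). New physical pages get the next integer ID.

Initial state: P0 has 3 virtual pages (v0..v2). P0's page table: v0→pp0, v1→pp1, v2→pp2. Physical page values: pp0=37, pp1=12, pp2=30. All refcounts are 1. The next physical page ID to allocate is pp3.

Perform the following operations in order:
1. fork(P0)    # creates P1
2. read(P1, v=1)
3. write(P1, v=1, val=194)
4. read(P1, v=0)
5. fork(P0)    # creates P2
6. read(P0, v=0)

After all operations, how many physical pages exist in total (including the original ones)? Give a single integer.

Answer: 4

Derivation:
Op 1: fork(P0) -> P1. 3 ppages; refcounts: pp0:2 pp1:2 pp2:2
Op 2: read(P1, v1) -> 12. No state change.
Op 3: write(P1, v1, 194). refcount(pp1)=2>1 -> COPY to pp3. 4 ppages; refcounts: pp0:2 pp1:1 pp2:2 pp3:1
Op 4: read(P1, v0) -> 37. No state change.
Op 5: fork(P0) -> P2. 4 ppages; refcounts: pp0:3 pp1:2 pp2:3 pp3:1
Op 6: read(P0, v0) -> 37. No state change.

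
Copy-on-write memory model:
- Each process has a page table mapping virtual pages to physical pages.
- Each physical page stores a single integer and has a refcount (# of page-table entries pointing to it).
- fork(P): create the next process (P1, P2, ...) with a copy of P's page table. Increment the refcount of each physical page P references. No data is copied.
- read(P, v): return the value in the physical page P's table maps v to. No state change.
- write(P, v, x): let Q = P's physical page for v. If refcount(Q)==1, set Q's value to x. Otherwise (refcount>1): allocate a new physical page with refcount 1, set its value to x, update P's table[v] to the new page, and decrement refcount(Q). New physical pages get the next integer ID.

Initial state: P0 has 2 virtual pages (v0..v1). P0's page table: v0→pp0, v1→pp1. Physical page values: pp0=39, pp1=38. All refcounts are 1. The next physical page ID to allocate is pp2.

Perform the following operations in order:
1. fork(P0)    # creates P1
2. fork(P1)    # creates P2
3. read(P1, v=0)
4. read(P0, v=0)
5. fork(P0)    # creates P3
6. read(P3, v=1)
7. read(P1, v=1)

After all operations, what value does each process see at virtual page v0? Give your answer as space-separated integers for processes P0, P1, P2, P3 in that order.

Op 1: fork(P0) -> P1. 2 ppages; refcounts: pp0:2 pp1:2
Op 2: fork(P1) -> P2. 2 ppages; refcounts: pp0:3 pp1:3
Op 3: read(P1, v0) -> 39. No state change.
Op 4: read(P0, v0) -> 39. No state change.
Op 5: fork(P0) -> P3. 2 ppages; refcounts: pp0:4 pp1:4
Op 6: read(P3, v1) -> 38. No state change.
Op 7: read(P1, v1) -> 38. No state change.
P0: v0 -> pp0 = 39
P1: v0 -> pp0 = 39
P2: v0 -> pp0 = 39
P3: v0 -> pp0 = 39

Answer: 39 39 39 39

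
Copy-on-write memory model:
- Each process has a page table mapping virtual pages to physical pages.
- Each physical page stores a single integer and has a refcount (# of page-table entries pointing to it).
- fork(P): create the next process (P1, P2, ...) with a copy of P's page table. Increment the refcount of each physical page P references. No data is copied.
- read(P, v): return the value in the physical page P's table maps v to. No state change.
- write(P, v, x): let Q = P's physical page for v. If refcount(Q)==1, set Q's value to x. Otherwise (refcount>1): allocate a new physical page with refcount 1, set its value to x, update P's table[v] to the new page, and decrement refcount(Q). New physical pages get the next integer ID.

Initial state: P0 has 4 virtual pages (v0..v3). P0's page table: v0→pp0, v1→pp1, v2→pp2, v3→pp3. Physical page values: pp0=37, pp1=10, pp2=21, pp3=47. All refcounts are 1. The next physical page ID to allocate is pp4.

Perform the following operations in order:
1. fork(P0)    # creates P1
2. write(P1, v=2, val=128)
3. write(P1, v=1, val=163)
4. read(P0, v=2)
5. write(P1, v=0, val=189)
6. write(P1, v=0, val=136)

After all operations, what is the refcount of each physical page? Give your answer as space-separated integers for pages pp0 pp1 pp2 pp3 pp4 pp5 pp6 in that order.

Op 1: fork(P0) -> P1. 4 ppages; refcounts: pp0:2 pp1:2 pp2:2 pp3:2
Op 2: write(P1, v2, 128). refcount(pp2)=2>1 -> COPY to pp4. 5 ppages; refcounts: pp0:2 pp1:2 pp2:1 pp3:2 pp4:1
Op 3: write(P1, v1, 163). refcount(pp1)=2>1 -> COPY to pp5. 6 ppages; refcounts: pp0:2 pp1:1 pp2:1 pp3:2 pp4:1 pp5:1
Op 4: read(P0, v2) -> 21. No state change.
Op 5: write(P1, v0, 189). refcount(pp0)=2>1 -> COPY to pp6. 7 ppages; refcounts: pp0:1 pp1:1 pp2:1 pp3:2 pp4:1 pp5:1 pp6:1
Op 6: write(P1, v0, 136). refcount(pp6)=1 -> write in place. 7 ppages; refcounts: pp0:1 pp1:1 pp2:1 pp3:2 pp4:1 pp5:1 pp6:1

Answer: 1 1 1 2 1 1 1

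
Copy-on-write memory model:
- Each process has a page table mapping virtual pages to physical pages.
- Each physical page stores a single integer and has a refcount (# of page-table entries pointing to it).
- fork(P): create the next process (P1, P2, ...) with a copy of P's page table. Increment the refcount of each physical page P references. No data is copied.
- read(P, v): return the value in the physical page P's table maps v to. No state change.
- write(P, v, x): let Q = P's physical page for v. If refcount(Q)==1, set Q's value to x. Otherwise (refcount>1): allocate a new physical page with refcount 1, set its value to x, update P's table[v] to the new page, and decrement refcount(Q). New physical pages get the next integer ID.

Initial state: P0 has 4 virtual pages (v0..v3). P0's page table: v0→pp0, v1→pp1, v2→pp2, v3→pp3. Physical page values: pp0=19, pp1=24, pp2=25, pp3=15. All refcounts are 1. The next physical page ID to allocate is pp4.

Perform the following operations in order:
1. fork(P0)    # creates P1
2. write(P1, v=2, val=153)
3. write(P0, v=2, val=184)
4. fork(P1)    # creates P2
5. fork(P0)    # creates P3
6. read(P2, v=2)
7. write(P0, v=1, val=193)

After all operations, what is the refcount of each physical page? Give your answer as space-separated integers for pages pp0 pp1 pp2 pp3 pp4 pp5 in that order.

Answer: 4 3 2 4 2 1

Derivation:
Op 1: fork(P0) -> P1. 4 ppages; refcounts: pp0:2 pp1:2 pp2:2 pp3:2
Op 2: write(P1, v2, 153). refcount(pp2)=2>1 -> COPY to pp4. 5 ppages; refcounts: pp0:2 pp1:2 pp2:1 pp3:2 pp4:1
Op 3: write(P0, v2, 184). refcount(pp2)=1 -> write in place. 5 ppages; refcounts: pp0:2 pp1:2 pp2:1 pp3:2 pp4:1
Op 4: fork(P1) -> P2. 5 ppages; refcounts: pp0:3 pp1:3 pp2:1 pp3:3 pp4:2
Op 5: fork(P0) -> P3. 5 ppages; refcounts: pp0:4 pp1:4 pp2:2 pp3:4 pp4:2
Op 6: read(P2, v2) -> 153. No state change.
Op 7: write(P0, v1, 193). refcount(pp1)=4>1 -> COPY to pp5. 6 ppages; refcounts: pp0:4 pp1:3 pp2:2 pp3:4 pp4:2 pp5:1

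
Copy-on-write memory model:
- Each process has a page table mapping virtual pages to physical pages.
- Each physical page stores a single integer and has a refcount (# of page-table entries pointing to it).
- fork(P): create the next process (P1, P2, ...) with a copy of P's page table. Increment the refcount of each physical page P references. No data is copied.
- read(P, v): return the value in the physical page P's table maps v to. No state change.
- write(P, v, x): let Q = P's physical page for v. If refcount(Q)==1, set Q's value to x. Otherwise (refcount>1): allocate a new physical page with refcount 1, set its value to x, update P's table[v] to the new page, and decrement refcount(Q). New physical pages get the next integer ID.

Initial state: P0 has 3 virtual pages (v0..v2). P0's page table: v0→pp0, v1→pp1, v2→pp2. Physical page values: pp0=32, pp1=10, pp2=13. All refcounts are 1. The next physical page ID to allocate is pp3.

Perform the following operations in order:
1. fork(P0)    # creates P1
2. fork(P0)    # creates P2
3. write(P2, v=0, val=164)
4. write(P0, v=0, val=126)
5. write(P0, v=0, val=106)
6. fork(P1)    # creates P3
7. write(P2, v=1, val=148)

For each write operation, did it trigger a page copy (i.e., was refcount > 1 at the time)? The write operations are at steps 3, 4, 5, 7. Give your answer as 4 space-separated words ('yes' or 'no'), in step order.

Op 1: fork(P0) -> P1. 3 ppages; refcounts: pp0:2 pp1:2 pp2:2
Op 2: fork(P0) -> P2. 3 ppages; refcounts: pp0:3 pp1:3 pp2:3
Op 3: write(P2, v0, 164). refcount(pp0)=3>1 -> COPY to pp3. 4 ppages; refcounts: pp0:2 pp1:3 pp2:3 pp3:1
Op 4: write(P0, v0, 126). refcount(pp0)=2>1 -> COPY to pp4. 5 ppages; refcounts: pp0:1 pp1:3 pp2:3 pp3:1 pp4:1
Op 5: write(P0, v0, 106). refcount(pp4)=1 -> write in place. 5 ppages; refcounts: pp0:1 pp1:3 pp2:3 pp3:1 pp4:1
Op 6: fork(P1) -> P3. 5 ppages; refcounts: pp0:2 pp1:4 pp2:4 pp3:1 pp4:1
Op 7: write(P2, v1, 148). refcount(pp1)=4>1 -> COPY to pp5. 6 ppages; refcounts: pp0:2 pp1:3 pp2:4 pp3:1 pp4:1 pp5:1

yes yes no yes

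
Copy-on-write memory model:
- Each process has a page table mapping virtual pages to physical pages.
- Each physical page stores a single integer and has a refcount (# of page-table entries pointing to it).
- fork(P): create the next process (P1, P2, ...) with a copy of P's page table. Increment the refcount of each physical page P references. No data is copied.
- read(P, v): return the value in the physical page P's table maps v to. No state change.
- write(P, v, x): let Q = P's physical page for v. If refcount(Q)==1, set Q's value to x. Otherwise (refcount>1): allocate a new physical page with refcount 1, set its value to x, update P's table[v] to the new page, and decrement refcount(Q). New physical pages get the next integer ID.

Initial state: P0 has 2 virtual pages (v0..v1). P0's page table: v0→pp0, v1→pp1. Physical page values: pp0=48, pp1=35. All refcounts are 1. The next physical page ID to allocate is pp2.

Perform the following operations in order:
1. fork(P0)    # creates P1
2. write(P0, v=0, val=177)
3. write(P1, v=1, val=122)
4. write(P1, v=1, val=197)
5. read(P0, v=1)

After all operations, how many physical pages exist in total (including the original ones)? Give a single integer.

Op 1: fork(P0) -> P1. 2 ppages; refcounts: pp0:2 pp1:2
Op 2: write(P0, v0, 177). refcount(pp0)=2>1 -> COPY to pp2. 3 ppages; refcounts: pp0:1 pp1:2 pp2:1
Op 3: write(P1, v1, 122). refcount(pp1)=2>1 -> COPY to pp3. 4 ppages; refcounts: pp0:1 pp1:1 pp2:1 pp3:1
Op 4: write(P1, v1, 197). refcount(pp3)=1 -> write in place. 4 ppages; refcounts: pp0:1 pp1:1 pp2:1 pp3:1
Op 5: read(P0, v1) -> 35. No state change.

Answer: 4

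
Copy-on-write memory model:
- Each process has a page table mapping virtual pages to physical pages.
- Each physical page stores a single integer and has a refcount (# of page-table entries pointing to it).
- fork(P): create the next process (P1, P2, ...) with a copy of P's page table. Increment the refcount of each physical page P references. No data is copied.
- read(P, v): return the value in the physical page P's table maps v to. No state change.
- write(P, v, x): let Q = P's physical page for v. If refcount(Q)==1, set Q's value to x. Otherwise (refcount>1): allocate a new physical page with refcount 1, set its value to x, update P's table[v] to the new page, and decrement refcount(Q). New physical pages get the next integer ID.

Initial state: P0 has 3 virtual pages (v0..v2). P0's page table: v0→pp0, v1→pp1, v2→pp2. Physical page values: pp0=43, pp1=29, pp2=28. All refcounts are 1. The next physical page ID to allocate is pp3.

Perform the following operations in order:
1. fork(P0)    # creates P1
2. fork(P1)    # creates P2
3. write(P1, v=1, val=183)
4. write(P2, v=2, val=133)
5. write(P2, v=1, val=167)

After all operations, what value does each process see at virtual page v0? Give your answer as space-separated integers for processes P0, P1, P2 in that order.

Answer: 43 43 43

Derivation:
Op 1: fork(P0) -> P1. 3 ppages; refcounts: pp0:2 pp1:2 pp2:2
Op 2: fork(P1) -> P2. 3 ppages; refcounts: pp0:3 pp1:3 pp2:3
Op 3: write(P1, v1, 183). refcount(pp1)=3>1 -> COPY to pp3. 4 ppages; refcounts: pp0:3 pp1:2 pp2:3 pp3:1
Op 4: write(P2, v2, 133). refcount(pp2)=3>1 -> COPY to pp4. 5 ppages; refcounts: pp0:3 pp1:2 pp2:2 pp3:1 pp4:1
Op 5: write(P2, v1, 167). refcount(pp1)=2>1 -> COPY to pp5. 6 ppages; refcounts: pp0:3 pp1:1 pp2:2 pp3:1 pp4:1 pp5:1
P0: v0 -> pp0 = 43
P1: v0 -> pp0 = 43
P2: v0 -> pp0 = 43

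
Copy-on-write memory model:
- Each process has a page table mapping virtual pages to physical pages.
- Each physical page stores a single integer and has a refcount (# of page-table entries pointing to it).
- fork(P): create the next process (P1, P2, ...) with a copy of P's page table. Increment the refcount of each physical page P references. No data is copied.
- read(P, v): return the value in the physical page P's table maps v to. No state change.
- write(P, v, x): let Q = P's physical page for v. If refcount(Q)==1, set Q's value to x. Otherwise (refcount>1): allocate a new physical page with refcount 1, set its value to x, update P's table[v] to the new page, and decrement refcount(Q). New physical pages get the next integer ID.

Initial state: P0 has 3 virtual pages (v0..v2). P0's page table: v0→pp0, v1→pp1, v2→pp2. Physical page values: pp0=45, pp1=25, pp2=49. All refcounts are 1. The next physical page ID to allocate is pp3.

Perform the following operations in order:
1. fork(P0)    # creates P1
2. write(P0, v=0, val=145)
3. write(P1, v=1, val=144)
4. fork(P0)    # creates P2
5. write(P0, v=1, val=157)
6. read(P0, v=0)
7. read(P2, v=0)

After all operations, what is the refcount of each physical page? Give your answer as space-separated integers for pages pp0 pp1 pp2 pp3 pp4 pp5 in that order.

Op 1: fork(P0) -> P1. 3 ppages; refcounts: pp0:2 pp1:2 pp2:2
Op 2: write(P0, v0, 145). refcount(pp0)=2>1 -> COPY to pp3. 4 ppages; refcounts: pp0:1 pp1:2 pp2:2 pp3:1
Op 3: write(P1, v1, 144). refcount(pp1)=2>1 -> COPY to pp4. 5 ppages; refcounts: pp0:1 pp1:1 pp2:2 pp3:1 pp4:1
Op 4: fork(P0) -> P2. 5 ppages; refcounts: pp0:1 pp1:2 pp2:3 pp3:2 pp4:1
Op 5: write(P0, v1, 157). refcount(pp1)=2>1 -> COPY to pp5. 6 ppages; refcounts: pp0:1 pp1:1 pp2:3 pp3:2 pp4:1 pp5:1
Op 6: read(P0, v0) -> 145. No state change.
Op 7: read(P2, v0) -> 145. No state change.

Answer: 1 1 3 2 1 1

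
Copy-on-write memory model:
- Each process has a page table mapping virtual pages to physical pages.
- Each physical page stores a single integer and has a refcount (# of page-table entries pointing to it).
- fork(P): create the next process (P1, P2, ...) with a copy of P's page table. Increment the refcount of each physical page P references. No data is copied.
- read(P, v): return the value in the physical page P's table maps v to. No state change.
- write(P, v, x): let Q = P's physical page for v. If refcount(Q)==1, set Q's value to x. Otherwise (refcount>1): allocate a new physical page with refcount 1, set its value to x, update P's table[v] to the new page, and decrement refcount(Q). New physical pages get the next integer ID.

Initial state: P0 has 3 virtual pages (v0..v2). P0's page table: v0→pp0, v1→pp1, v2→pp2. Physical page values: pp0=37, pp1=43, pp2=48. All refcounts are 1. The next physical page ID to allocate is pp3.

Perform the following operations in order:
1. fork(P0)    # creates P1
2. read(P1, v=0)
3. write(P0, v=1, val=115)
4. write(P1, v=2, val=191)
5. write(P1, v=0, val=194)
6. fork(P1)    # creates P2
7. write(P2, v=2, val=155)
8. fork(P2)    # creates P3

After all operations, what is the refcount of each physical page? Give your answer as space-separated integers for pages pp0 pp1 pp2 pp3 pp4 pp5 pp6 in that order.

Op 1: fork(P0) -> P1. 3 ppages; refcounts: pp0:2 pp1:2 pp2:2
Op 2: read(P1, v0) -> 37. No state change.
Op 3: write(P0, v1, 115). refcount(pp1)=2>1 -> COPY to pp3. 4 ppages; refcounts: pp0:2 pp1:1 pp2:2 pp3:1
Op 4: write(P1, v2, 191). refcount(pp2)=2>1 -> COPY to pp4. 5 ppages; refcounts: pp0:2 pp1:1 pp2:1 pp3:1 pp4:1
Op 5: write(P1, v0, 194). refcount(pp0)=2>1 -> COPY to pp5. 6 ppages; refcounts: pp0:1 pp1:1 pp2:1 pp3:1 pp4:1 pp5:1
Op 6: fork(P1) -> P2. 6 ppages; refcounts: pp0:1 pp1:2 pp2:1 pp3:1 pp4:2 pp5:2
Op 7: write(P2, v2, 155). refcount(pp4)=2>1 -> COPY to pp6. 7 ppages; refcounts: pp0:1 pp1:2 pp2:1 pp3:1 pp4:1 pp5:2 pp6:1
Op 8: fork(P2) -> P3. 7 ppages; refcounts: pp0:1 pp1:3 pp2:1 pp3:1 pp4:1 pp5:3 pp6:2

Answer: 1 3 1 1 1 3 2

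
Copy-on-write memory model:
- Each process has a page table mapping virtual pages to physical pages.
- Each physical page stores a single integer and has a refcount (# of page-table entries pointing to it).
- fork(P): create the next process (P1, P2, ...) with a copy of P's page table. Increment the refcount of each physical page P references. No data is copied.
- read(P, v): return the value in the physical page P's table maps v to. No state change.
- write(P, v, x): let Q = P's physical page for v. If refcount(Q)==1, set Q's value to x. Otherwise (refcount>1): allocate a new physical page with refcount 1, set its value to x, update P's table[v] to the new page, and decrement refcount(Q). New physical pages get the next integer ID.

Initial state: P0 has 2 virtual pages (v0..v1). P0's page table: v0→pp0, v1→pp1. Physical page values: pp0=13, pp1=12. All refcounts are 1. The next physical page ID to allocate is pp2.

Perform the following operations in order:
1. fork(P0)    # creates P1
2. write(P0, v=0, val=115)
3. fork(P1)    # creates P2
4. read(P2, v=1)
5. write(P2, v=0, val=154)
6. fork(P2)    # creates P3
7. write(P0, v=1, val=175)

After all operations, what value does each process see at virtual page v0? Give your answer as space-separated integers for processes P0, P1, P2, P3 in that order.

Op 1: fork(P0) -> P1. 2 ppages; refcounts: pp0:2 pp1:2
Op 2: write(P0, v0, 115). refcount(pp0)=2>1 -> COPY to pp2. 3 ppages; refcounts: pp0:1 pp1:2 pp2:1
Op 3: fork(P1) -> P2. 3 ppages; refcounts: pp0:2 pp1:3 pp2:1
Op 4: read(P2, v1) -> 12. No state change.
Op 5: write(P2, v0, 154). refcount(pp0)=2>1 -> COPY to pp3. 4 ppages; refcounts: pp0:1 pp1:3 pp2:1 pp3:1
Op 6: fork(P2) -> P3. 4 ppages; refcounts: pp0:1 pp1:4 pp2:1 pp3:2
Op 7: write(P0, v1, 175). refcount(pp1)=4>1 -> COPY to pp4. 5 ppages; refcounts: pp0:1 pp1:3 pp2:1 pp3:2 pp4:1
P0: v0 -> pp2 = 115
P1: v0 -> pp0 = 13
P2: v0 -> pp3 = 154
P3: v0 -> pp3 = 154

Answer: 115 13 154 154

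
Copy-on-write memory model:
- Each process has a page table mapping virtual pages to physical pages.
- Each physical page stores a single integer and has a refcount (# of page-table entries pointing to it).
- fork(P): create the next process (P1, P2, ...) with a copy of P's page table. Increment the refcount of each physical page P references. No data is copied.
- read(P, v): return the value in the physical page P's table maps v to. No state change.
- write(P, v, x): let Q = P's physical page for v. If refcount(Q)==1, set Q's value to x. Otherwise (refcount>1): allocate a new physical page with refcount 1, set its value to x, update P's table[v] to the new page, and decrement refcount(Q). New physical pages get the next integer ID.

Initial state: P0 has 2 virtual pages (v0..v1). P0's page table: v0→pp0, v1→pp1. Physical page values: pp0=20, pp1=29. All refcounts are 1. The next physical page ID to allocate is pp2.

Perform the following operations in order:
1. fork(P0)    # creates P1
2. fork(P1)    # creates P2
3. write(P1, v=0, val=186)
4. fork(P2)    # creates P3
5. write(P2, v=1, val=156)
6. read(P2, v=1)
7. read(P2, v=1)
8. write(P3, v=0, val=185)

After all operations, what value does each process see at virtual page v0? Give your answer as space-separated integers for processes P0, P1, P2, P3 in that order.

Op 1: fork(P0) -> P1. 2 ppages; refcounts: pp0:2 pp1:2
Op 2: fork(P1) -> P2. 2 ppages; refcounts: pp0:3 pp1:3
Op 3: write(P1, v0, 186). refcount(pp0)=3>1 -> COPY to pp2. 3 ppages; refcounts: pp0:2 pp1:3 pp2:1
Op 4: fork(P2) -> P3. 3 ppages; refcounts: pp0:3 pp1:4 pp2:1
Op 5: write(P2, v1, 156). refcount(pp1)=4>1 -> COPY to pp3. 4 ppages; refcounts: pp0:3 pp1:3 pp2:1 pp3:1
Op 6: read(P2, v1) -> 156. No state change.
Op 7: read(P2, v1) -> 156. No state change.
Op 8: write(P3, v0, 185). refcount(pp0)=3>1 -> COPY to pp4. 5 ppages; refcounts: pp0:2 pp1:3 pp2:1 pp3:1 pp4:1
P0: v0 -> pp0 = 20
P1: v0 -> pp2 = 186
P2: v0 -> pp0 = 20
P3: v0 -> pp4 = 185

Answer: 20 186 20 185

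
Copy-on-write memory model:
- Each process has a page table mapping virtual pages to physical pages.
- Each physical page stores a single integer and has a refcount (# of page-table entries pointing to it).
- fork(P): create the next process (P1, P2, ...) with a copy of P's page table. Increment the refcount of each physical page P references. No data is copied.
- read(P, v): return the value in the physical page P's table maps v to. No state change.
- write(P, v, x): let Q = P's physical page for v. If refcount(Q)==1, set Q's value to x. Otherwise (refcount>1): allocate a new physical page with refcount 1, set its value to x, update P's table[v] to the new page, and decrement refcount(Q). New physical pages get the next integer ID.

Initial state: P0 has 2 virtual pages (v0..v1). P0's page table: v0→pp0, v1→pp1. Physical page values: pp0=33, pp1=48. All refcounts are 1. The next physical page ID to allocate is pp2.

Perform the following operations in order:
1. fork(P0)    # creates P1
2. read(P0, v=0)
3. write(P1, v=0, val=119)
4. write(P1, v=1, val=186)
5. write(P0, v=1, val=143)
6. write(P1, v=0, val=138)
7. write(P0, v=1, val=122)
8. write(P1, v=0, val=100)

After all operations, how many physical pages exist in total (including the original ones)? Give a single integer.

Answer: 4

Derivation:
Op 1: fork(P0) -> P1. 2 ppages; refcounts: pp0:2 pp1:2
Op 2: read(P0, v0) -> 33. No state change.
Op 3: write(P1, v0, 119). refcount(pp0)=2>1 -> COPY to pp2. 3 ppages; refcounts: pp0:1 pp1:2 pp2:1
Op 4: write(P1, v1, 186). refcount(pp1)=2>1 -> COPY to pp3. 4 ppages; refcounts: pp0:1 pp1:1 pp2:1 pp3:1
Op 5: write(P0, v1, 143). refcount(pp1)=1 -> write in place. 4 ppages; refcounts: pp0:1 pp1:1 pp2:1 pp3:1
Op 6: write(P1, v0, 138). refcount(pp2)=1 -> write in place. 4 ppages; refcounts: pp0:1 pp1:1 pp2:1 pp3:1
Op 7: write(P0, v1, 122). refcount(pp1)=1 -> write in place. 4 ppages; refcounts: pp0:1 pp1:1 pp2:1 pp3:1
Op 8: write(P1, v0, 100). refcount(pp2)=1 -> write in place. 4 ppages; refcounts: pp0:1 pp1:1 pp2:1 pp3:1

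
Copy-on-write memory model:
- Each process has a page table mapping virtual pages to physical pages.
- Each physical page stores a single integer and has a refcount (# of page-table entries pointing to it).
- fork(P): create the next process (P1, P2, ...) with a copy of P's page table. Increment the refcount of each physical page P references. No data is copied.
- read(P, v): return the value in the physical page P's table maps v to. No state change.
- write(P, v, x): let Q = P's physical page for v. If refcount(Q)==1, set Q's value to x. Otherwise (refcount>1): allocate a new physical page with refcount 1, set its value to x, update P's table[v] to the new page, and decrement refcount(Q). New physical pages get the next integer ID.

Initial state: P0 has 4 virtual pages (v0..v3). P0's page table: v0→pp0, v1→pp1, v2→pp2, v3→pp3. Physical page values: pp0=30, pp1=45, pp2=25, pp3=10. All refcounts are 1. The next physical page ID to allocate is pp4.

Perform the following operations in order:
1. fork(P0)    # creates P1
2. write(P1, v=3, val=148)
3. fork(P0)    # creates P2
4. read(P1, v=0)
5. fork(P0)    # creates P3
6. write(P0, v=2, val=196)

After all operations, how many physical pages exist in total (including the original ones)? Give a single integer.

Op 1: fork(P0) -> P1. 4 ppages; refcounts: pp0:2 pp1:2 pp2:2 pp3:2
Op 2: write(P1, v3, 148). refcount(pp3)=2>1 -> COPY to pp4. 5 ppages; refcounts: pp0:2 pp1:2 pp2:2 pp3:1 pp4:1
Op 3: fork(P0) -> P2. 5 ppages; refcounts: pp0:3 pp1:3 pp2:3 pp3:2 pp4:1
Op 4: read(P1, v0) -> 30. No state change.
Op 5: fork(P0) -> P3. 5 ppages; refcounts: pp0:4 pp1:4 pp2:4 pp3:3 pp4:1
Op 6: write(P0, v2, 196). refcount(pp2)=4>1 -> COPY to pp5. 6 ppages; refcounts: pp0:4 pp1:4 pp2:3 pp3:3 pp4:1 pp5:1

Answer: 6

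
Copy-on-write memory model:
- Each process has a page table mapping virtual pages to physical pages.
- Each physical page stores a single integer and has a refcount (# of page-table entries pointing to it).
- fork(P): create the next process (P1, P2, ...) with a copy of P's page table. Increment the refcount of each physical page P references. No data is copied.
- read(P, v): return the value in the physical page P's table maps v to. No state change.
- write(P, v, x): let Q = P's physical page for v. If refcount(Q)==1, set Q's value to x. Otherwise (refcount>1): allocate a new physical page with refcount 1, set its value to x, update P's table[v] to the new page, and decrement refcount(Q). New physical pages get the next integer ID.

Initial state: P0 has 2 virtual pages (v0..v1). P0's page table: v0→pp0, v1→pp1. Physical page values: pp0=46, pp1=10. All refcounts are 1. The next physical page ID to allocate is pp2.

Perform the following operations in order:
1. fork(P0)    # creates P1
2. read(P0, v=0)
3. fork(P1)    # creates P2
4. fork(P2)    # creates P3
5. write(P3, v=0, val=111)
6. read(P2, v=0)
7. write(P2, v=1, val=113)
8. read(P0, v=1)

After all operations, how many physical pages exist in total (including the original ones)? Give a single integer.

Op 1: fork(P0) -> P1. 2 ppages; refcounts: pp0:2 pp1:2
Op 2: read(P0, v0) -> 46. No state change.
Op 3: fork(P1) -> P2. 2 ppages; refcounts: pp0:3 pp1:3
Op 4: fork(P2) -> P3. 2 ppages; refcounts: pp0:4 pp1:4
Op 5: write(P3, v0, 111). refcount(pp0)=4>1 -> COPY to pp2. 3 ppages; refcounts: pp0:3 pp1:4 pp2:1
Op 6: read(P2, v0) -> 46. No state change.
Op 7: write(P2, v1, 113). refcount(pp1)=4>1 -> COPY to pp3. 4 ppages; refcounts: pp0:3 pp1:3 pp2:1 pp3:1
Op 8: read(P0, v1) -> 10. No state change.

Answer: 4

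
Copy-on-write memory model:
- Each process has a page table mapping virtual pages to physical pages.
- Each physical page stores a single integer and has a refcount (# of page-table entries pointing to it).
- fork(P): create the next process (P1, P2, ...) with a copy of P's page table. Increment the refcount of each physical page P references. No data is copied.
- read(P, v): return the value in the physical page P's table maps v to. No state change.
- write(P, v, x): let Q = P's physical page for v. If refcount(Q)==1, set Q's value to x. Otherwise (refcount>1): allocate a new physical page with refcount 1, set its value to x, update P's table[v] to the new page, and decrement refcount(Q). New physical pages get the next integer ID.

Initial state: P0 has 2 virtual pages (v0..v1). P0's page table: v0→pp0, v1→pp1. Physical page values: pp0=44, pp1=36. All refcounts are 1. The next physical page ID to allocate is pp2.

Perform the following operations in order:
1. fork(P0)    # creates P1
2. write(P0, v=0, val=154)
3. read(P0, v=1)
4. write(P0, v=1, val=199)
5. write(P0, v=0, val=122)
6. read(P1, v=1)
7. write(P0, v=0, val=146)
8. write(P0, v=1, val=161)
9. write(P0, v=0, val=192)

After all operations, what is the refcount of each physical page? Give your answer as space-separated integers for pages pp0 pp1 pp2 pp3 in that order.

Op 1: fork(P0) -> P1. 2 ppages; refcounts: pp0:2 pp1:2
Op 2: write(P0, v0, 154). refcount(pp0)=2>1 -> COPY to pp2. 3 ppages; refcounts: pp0:1 pp1:2 pp2:1
Op 3: read(P0, v1) -> 36. No state change.
Op 4: write(P0, v1, 199). refcount(pp1)=2>1 -> COPY to pp3. 4 ppages; refcounts: pp0:1 pp1:1 pp2:1 pp3:1
Op 5: write(P0, v0, 122). refcount(pp2)=1 -> write in place. 4 ppages; refcounts: pp0:1 pp1:1 pp2:1 pp3:1
Op 6: read(P1, v1) -> 36. No state change.
Op 7: write(P0, v0, 146). refcount(pp2)=1 -> write in place. 4 ppages; refcounts: pp0:1 pp1:1 pp2:1 pp3:1
Op 8: write(P0, v1, 161). refcount(pp3)=1 -> write in place. 4 ppages; refcounts: pp0:1 pp1:1 pp2:1 pp3:1
Op 9: write(P0, v0, 192). refcount(pp2)=1 -> write in place. 4 ppages; refcounts: pp0:1 pp1:1 pp2:1 pp3:1

Answer: 1 1 1 1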